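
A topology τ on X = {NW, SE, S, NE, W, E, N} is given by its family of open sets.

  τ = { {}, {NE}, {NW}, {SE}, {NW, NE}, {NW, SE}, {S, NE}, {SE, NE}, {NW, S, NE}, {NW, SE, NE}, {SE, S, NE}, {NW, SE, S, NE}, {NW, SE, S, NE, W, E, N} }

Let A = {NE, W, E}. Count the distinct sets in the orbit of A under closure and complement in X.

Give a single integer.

8

complement {NW, SE, S, N}; its interior {NW, SE}; cl(A) = X∖{NW, SE} = {S, NE, W, E, N}
With k = closure, c = complement:
  1. A     = {NE, W, E}
  2. kA    = {S, NE, W, E, N}
  3. cA    = {NW, SE, S, N}
  4. ckA   = {NW, SE}
  5. kcA   = {NW, SE, S, W, E, N}
  6. kckA  = {NW, SE, W, E, N}
  7. ckcA  = {NE}
  8. ckckA = {S, NE}
k, c of each give nothing new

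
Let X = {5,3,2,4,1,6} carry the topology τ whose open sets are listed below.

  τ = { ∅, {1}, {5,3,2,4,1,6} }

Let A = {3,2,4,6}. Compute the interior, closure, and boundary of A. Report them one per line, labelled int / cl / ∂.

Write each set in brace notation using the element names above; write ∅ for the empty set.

interior: largest open inside A is ∅ (from ∅)
cl via duality: int({5,1}) = {1}, so X∖{1} = {5,3,2,4,6}
cl∖int = {5,3,2,4,6}

int(A) = ∅
cl(A)  = {5,3,2,4,6}
∂A     = {5,3,2,4,6}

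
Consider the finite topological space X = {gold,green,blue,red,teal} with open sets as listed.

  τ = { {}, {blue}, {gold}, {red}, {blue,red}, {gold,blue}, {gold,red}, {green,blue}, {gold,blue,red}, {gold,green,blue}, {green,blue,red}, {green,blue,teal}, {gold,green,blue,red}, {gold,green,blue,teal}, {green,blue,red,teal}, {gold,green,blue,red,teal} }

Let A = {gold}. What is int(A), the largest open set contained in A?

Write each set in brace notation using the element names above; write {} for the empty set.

{gold}

open subsets of A: {}, {gold}; so int(A) = {gold}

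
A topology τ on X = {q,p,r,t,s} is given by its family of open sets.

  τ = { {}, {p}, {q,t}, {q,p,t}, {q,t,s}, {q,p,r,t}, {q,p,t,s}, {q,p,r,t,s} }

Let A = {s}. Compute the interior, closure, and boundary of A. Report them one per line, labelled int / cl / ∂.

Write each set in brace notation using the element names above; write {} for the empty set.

int(A) = {}
cl(A)  = {s}
∂A     = {s}

U open, U⊆A: {}. int(A) = ⋃ = {}
X∖A={q,p,r,t}, int(X∖A)={q,p,r,t}, hence cl(A)={s}
∂A: remove int from cl → {s}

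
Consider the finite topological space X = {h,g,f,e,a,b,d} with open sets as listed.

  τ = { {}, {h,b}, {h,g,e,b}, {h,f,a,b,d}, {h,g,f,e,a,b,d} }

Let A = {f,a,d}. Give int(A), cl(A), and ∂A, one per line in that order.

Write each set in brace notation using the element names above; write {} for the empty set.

int(A) = {}
cl(A)  = {f,a,d}
∂A     = {f,a,d}

open subsets of A: {}; so int(A) = {}
closure: X∖int(X∖A) = X∖{h,g,e,b} = {f,a,d}
∂A = {f,a,d} minus {} = {f,a,d}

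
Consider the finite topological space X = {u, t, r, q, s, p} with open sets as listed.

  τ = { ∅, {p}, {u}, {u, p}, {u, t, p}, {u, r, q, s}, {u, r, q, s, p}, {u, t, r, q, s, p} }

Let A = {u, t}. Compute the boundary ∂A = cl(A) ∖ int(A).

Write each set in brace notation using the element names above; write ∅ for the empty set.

U open, U⊆A: ∅, {u}. int(A) = ⋃ = {u}
X∖A={r, q, s, p}, int(X∖A)={p}, hence cl(A)={u, t, r, q, s}
∂A: remove int from cl → {t, r, q, s}

{t, r, q, s}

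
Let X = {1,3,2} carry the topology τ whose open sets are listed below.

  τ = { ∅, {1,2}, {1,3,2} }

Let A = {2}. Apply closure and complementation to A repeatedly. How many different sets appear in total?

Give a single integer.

complement {1,3}; its interior ∅; cl(A) = X∖∅ = {1,3,2}
With k = closure, c = complement:
  1. A     = {2}
  2. kA    = {1,3,2}
  3. cA    = {1,3}
  4. ckA   = ∅
k, c of each give nothing new

4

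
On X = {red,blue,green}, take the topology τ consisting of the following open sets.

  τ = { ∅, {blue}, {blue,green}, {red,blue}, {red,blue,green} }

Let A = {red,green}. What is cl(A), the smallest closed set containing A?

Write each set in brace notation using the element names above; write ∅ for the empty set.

{red,green}

cl via duality: int({blue}) = {blue}, so X∖{blue} = {red,green}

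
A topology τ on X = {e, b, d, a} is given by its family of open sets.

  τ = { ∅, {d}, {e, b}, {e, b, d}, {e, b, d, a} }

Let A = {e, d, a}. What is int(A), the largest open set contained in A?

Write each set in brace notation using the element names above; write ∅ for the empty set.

{d}

interior: largest open inside A is {d} (from ∅, {d})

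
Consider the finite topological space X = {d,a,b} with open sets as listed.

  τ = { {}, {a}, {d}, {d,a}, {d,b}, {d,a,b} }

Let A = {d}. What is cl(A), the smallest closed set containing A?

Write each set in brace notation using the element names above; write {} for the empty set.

{d,b}

complement {a,b}; its interior {a}; cl(A) = X∖{a} = {d,b}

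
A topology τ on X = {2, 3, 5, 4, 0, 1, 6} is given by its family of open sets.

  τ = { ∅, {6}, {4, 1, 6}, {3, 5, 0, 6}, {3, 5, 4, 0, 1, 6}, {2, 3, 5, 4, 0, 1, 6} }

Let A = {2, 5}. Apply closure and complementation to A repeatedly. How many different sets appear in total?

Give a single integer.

6

cl via duality: int({3, 4, 0, 1, 6}) = {4, 1, 6}, so X∖{4, 1, 6} = {2, 3, 5, 0}
Write k for closure, c for complement:
  1. A     = {2, 5}
  2. kA    = {2, 3, 5, 0}
  3. cA    = {3, 4, 0, 1, 6}
  4. ckA   = {4, 1, 6}
  5. kcA   = {2, 3, 5, 4, 0, 1, 6}
  6. ckcA  = ∅
applying k or c yields no new set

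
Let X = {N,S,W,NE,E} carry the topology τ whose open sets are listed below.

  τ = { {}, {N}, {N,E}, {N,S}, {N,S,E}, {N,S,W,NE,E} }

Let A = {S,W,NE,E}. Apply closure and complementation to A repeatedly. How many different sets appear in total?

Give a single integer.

4

complement {N}; its interior {N}; cl(A) = X∖{N} = {S,W,NE,E}
With k = closure, c = complement:
  1. A     = {S,W,NE,E}
  2. cA    = {N}
  3. kcA   = {N,S,W,NE,E}
  4. ckcA  = {}
k, c of each give nothing new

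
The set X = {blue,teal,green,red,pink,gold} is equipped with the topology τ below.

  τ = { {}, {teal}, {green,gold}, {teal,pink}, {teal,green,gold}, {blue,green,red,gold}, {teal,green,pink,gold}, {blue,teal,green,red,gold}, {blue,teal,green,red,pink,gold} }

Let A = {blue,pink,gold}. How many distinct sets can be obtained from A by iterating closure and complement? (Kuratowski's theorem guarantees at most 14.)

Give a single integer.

cl via duality: int({teal,green,red}) = {teal}, so X∖{teal} = {blue,green,red,pink,gold}
Write k for closure, c for complement:
  1. A     = {blue,pink,gold}
  2. kA    = {blue,green,red,pink,gold}
  3. cA    = {teal,green,red}
  4. ckA   = {teal}
  5. kcA   = {blue,teal,green,red,pink,gold}
  6. kckA  = {teal,pink}
  7. ckcA  = {}
  8. ckckA = {blue,green,red,gold}
applying k or c yields no new set

8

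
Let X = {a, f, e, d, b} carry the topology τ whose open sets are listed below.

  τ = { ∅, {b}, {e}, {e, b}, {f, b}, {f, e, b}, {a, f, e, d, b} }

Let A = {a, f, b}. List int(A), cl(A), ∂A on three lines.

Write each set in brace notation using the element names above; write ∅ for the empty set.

int(A) = {f, b}
cl(A)  = {a, f, d, b}
∂A     = {a, d}

interior: largest open inside A is {f, b} (from ∅, {b}, {f, b})
cl via duality: int({e, d}) = {e}, so X∖{e} = {a, f, d, b}
cl∖int = {a, d}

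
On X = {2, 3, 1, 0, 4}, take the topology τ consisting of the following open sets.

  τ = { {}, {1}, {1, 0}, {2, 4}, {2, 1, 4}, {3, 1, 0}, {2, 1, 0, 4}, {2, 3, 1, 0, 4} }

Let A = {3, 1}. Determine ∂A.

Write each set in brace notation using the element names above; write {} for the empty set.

{3, 0}

interior: largest open inside A is {1} (from {}, {1})
cl via duality: int({2, 0, 4}) = {2, 4}, so X∖{2, 4} = {3, 1, 0}
cl∖int = {3, 0}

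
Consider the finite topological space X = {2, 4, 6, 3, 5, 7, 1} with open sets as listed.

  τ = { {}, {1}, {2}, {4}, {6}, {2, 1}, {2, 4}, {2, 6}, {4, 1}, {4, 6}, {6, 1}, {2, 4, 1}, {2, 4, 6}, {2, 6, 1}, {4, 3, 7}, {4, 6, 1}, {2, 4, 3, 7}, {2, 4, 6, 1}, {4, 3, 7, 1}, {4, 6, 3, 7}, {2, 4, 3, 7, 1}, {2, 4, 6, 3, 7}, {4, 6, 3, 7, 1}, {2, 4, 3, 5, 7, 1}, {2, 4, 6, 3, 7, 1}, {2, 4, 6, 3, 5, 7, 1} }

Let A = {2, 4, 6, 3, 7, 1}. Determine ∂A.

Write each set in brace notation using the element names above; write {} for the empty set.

{5}

interior: largest open inside A is {2, 4, 6, 3, 7, 1} (from {}, {6}, {1}, {4}, {2}, {6, 1}, {4, 6}, {2, 1}, {2, 4}, {4, 1}, {2, 6}, {4, 3, 7}, {2, 4, 1}, {2, 4, 6}, {2, 6, 1}, {4, 6, 1}, {2, 4, 3, 7}, {4, 6, 3, 7}, {4, 3, 7, 1}, {2, 4, 6, 1}, {2, 4, 3, 7, 1}, {4, 6, 3, 7, 1}, {2, 4, 6, 3, 7}, {2, 4, 6, 3, 7, 1})
cl via duality: int({5}) = {}, so X∖{} = {2, 4, 6, 3, 5, 7, 1}
cl∖int = {5}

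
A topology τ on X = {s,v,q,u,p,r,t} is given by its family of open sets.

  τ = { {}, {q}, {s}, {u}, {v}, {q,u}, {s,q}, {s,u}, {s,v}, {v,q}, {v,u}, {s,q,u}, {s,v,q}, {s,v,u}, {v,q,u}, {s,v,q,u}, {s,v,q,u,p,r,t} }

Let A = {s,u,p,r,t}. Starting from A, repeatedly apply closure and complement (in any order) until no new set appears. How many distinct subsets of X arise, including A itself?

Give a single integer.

cl via duality: int({v,q}) = {v,q}, so X∖{v,q} = {s,u,p,r,t}
Write k for closure, c for complement:
  1. A     = {s,u,p,r,t}
  2. cA    = {v,q}
  3. kcA   = {v,q,p,r,t}
  4. ckcA  = {s,u}
applying k or c yields no new set

4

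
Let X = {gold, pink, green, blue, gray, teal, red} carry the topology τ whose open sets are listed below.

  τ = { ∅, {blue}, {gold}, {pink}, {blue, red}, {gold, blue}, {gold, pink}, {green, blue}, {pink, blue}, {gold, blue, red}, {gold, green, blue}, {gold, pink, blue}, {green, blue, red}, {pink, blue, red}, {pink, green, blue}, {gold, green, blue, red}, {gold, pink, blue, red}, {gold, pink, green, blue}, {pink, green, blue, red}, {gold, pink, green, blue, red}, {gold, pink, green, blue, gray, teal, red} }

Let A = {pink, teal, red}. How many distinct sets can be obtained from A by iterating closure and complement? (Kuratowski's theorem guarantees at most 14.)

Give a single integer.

X∖A={gold, green, blue, gray}, int(X∖A)={gold, green, blue}, hence cl(A)={pink, gray, teal, red}
Orbit (k=closure, c=complement):
  1. A     = {pink, teal, red}
  2. kA    = {pink, gray, teal, red}
  3. cA    = {gold, green, blue, gray}
  4. ckA   = {gold, green, blue}
  5. kcA   = {gold, green, blue, gray, teal, red}
  6. ckcA  = {pink}
  7. kckcA = {pink, gray, teal}
  8. ckckcA = {gold, green, blue, red}
(closed under both — stop)

8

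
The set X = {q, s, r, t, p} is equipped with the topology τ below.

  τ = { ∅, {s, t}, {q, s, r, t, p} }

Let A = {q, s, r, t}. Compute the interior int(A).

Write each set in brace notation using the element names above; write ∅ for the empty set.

opens ⊆ A: ∅, {s, t}; union → int = {s, t}

{s, t}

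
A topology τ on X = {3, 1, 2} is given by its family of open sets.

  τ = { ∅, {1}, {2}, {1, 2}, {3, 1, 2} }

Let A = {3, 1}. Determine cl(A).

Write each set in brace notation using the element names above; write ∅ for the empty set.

closure: X∖int(X∖A) = X∖{2} = {3, 1}

{3, 1}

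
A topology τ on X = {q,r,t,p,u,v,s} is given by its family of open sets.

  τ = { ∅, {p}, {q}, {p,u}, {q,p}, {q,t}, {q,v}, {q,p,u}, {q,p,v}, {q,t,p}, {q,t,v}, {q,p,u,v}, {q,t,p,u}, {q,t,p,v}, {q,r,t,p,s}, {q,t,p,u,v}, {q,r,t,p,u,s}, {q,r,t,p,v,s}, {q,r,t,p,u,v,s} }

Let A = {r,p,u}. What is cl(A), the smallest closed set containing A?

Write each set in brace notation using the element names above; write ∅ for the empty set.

complement {q,t,v,s}; its interior {q,t,v}; cl(A) = X∖{q,t,v} = {r,p,u,s}

{r,p,u,s}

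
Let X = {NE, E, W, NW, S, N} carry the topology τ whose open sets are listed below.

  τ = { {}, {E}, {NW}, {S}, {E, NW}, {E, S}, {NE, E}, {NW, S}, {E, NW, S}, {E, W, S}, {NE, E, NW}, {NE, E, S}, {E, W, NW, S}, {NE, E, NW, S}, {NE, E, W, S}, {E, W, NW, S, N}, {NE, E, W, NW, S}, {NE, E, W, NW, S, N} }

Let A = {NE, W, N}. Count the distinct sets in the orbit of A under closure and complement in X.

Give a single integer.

4

closure: X∖int(X∖A) = X∖{E, NW, S} = {NE, W, N}
Let k=closure and c=complement:
  1. A     = {NE, W, N}
  2. cA    = {E, NW, S}
  3. kcA   = {NE, E, W, NW, S, N}
  4. ckcA  = {}
— saturated at 4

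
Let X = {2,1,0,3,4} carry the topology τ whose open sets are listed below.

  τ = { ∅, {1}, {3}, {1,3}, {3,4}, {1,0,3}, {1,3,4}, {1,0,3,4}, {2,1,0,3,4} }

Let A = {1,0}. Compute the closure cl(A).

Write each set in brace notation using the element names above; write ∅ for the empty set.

{2,1,0}

closure: X∖int(X∖A) = X∖{3,4} = {2,1,0}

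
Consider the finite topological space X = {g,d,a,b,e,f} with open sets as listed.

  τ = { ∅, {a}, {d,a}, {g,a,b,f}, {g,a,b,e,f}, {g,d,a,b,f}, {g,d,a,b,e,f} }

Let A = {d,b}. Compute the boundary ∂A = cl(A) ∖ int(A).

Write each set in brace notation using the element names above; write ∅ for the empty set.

{g,d,b,e,f}

U open, U⊆A: ∅. int(A) = ⋃ = ∅
X∖A={g,a,e,f}, int(X∖A)={a}, hence cl(A)={g,d,b,e,f}
∂A: remove int from cl → {g,d,b,e,f}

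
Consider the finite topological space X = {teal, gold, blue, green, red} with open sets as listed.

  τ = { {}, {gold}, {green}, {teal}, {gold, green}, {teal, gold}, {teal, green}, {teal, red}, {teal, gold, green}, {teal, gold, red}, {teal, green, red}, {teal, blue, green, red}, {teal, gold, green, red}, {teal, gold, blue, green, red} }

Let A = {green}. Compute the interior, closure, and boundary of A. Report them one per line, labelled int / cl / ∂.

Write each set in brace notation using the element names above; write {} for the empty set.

int(A) = {green}
cl(A)  = {blue, green}
∂A     = {blue}

open subsets of A: {}, {green}; so int(A) = {green}
closure: X∖int(X∖A) = X∖{teal, gold, red} = {blue, green}
∂A = {blue, green} minus {green} = {blue}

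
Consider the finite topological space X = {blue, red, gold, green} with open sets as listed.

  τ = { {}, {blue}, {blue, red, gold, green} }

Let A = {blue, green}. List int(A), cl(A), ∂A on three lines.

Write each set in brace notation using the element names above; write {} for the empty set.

int(A) = {blue}
cl(A)  = {blue, red, gold, green}
∂A     = {red, gold, green}

opens ⊆ A: {}, {blue}; union → int = {blue}
complement {red, gold}; its interior {}; cl(A) = X∖{} = {blue, red, gold, green}
boundary = {blue, red, gold, green} ∖ {blue} = {red, gold, green}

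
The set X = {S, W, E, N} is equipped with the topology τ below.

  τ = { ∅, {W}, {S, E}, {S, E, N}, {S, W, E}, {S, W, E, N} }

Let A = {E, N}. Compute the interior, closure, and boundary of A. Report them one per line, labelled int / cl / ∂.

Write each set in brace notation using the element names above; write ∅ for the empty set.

int(A) = ∅
cl(A)  = {S, E, N}
∂A     = {S, E, N}

opens ⊆ A: ∅; union → int = ∅
complement {S, W}; its interior {W}; cl(A) = X∖{W} = {S, E, N}
boundary = {S, E, N} ∖ ∅ = {S, E, N}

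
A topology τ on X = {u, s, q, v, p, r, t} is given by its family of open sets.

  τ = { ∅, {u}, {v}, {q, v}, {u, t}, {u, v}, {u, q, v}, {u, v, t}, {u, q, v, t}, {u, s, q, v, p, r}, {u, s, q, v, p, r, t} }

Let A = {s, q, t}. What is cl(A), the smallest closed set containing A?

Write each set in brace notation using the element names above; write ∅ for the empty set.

{s, q, p, r, t}

X∖A={u, v, p, r}, int(X∖A)={u, v}, hence cl(A)={s, q, p, r, t}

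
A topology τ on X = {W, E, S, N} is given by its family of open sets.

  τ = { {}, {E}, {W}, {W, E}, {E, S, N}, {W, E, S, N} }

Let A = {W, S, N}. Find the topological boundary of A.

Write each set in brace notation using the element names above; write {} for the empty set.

{S, N}

open subsets of A: {}, {W}; so int(A) = {W}
closure: X∖int(X∖A) = X∖{E} = {W, S, N}
∂A = {W, S, N} minus {W} = {S, N}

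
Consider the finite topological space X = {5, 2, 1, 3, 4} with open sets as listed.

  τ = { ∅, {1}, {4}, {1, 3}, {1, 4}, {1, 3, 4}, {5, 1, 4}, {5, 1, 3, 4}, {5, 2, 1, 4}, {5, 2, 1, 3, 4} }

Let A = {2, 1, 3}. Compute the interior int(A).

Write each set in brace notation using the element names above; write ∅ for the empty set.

{1, 3}

opens ⊆ A: ∅, {1}, {1, 3}; union → int = {1, 3}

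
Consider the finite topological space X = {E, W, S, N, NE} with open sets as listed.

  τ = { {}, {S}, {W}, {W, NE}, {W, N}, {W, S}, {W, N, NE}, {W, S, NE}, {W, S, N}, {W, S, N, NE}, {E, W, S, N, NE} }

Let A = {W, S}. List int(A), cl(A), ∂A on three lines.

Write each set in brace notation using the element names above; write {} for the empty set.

int(A) = {W, S}
cl(A)  = {E, W, S, N, NE}
∂A     = {E, N, NE}

interior: largest open inside A is {W, S} (from {}, {S}, {W}, {W, S})
cl via duality: int({E, N, NE}) = {}, so X∖{} = {E, W, S, N, NE}
cl∖int = {E, N, NE}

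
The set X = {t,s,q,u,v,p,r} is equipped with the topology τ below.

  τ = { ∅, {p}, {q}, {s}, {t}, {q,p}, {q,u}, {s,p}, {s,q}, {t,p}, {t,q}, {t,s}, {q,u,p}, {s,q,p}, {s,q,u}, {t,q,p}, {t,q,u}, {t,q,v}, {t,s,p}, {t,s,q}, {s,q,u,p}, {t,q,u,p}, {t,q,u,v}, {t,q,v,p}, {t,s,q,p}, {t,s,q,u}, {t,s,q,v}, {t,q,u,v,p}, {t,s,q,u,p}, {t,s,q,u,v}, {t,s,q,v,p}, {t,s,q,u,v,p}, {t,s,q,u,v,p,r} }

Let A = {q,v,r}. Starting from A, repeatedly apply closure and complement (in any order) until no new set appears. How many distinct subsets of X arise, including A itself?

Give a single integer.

8

closure: X∖int(X∖A) = X∖{t,s,p} = {q,u,v,r}
Let k=closure and c=complement:
  1. A     = {q,v,r}
  2. kA    = {q,u,v,r}
  3. cA    = {t,s,u,p}
  4. ckA   = {t,s,p}
  5. kcA   = {t,s,u,v,p,r}
  6. kckA  = {t,s,v,p,r}
  7. ckcA  = {q}
  8. ckckA = {q,u}
— saturated at 8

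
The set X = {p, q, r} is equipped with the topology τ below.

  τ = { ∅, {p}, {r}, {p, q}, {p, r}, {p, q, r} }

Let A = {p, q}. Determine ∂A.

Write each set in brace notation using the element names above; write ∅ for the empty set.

∅

U open, U⊆A: ∅, {p}, {p, q}. int(A) = ⋃ = {p, q}
X∖A={r}, int(X∖A)={r}, hence cl(A)={p, q}
∂A: remove int from cl → ∅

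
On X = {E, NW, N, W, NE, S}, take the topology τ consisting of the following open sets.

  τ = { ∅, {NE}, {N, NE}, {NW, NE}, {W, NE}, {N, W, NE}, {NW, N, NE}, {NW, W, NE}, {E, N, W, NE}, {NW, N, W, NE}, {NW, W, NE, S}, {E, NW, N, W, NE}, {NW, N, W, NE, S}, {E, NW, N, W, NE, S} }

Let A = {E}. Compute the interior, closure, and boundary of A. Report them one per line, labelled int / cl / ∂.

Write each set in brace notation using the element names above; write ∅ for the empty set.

int(A) = ∅
cl(A)  = {E}
∂A     = {E}

opens ⊆ A: ∅; union → int = ∅
complement {NW, N, W, NE, S}; its interior {NW, N, W, NE, S}; cl(A) = X∖{NW, N, W, NE, S} = {E}
boundary = {E} ∖ ∅ = {E}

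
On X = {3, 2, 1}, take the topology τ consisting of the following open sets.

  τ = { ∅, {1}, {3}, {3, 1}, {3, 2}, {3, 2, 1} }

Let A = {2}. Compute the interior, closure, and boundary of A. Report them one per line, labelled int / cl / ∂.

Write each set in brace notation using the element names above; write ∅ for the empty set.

interior: largest open inside A is ∅ (from ∅)
cl via duality: int({3, 1}) = {3, 1}, so X∖{3, 1} = {2}
cl∖int = {2}

int(A) = ∅
cl(A)  = {2}
∂A     = {2}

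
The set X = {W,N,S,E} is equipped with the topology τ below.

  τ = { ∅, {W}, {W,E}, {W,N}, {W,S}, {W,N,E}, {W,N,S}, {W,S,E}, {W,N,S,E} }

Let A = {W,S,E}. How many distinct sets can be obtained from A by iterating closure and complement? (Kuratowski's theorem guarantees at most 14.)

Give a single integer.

closure: X∖int(X∖A) = X∖∅ = {W,N,S,E}
Let k=closure and c=complement:
  1. A     = {W,S,E}
  2. kA    = {W,N,S,E}
  3. cA    = {N}
  4. ckA   = ∅
— saturated at 4

4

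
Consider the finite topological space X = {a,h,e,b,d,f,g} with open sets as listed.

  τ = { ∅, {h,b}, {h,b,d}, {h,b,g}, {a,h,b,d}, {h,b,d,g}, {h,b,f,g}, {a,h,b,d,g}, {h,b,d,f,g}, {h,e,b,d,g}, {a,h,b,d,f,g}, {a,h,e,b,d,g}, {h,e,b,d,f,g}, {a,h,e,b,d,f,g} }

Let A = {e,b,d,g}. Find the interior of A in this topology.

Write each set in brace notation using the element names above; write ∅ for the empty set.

opens ⊆ A: ∅; union → int = ∅

∅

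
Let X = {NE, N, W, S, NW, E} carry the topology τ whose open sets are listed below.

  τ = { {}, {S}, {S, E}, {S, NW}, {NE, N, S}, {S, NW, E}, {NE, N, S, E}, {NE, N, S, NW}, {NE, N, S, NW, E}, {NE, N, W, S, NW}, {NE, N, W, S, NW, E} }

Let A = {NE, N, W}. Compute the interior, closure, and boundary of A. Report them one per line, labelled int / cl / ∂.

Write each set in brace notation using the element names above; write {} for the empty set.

int(A) = {}
cl(A)  = {NE, N, W}
∂A     = {NE, N, W}

U open, U⊆A: {}. int(A) = ⋃ = {}
X∖A={S, NW, E}, int(X∖A)={S, NW, E}, hence cl(A)={NE, N, W}
∂A: remove int from cl → {NE, N, W}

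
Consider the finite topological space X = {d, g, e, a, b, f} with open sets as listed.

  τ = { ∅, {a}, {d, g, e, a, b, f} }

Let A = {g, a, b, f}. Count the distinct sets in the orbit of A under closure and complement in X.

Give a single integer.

X∖A={d, e}, int(X∖A)=∅, hence cl(A)={d, g, e, a, b, f}
Orbit (k=closure, c=complement):
  1. A     = {g, a, b, f}
  2. kA    = {d, g, e, a, b, f}
  3. cA    = {d, e}
  4. ckA   = ∅
  5. kcA   = {d, g, e, b, f}
  6. ckcA  = {a}
(closed under both — stop)

6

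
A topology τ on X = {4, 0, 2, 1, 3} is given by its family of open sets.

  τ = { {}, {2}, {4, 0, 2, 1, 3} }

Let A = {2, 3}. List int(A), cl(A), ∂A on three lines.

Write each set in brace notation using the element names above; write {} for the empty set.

int(A) = {2}
cl(A)  = {4, 0, 2, 1, 3}
∂A     = {4, 0, 1, 3}

U open, U⊆A: {}, {2}. int(A) = ⋃ = {2}
X∖A={4, 0, 1}, int(X∖A)={}, hence cl(A)={4, 0, 2, 1, 3}
∂A: remove int from cl → {4, 0, 1, 3}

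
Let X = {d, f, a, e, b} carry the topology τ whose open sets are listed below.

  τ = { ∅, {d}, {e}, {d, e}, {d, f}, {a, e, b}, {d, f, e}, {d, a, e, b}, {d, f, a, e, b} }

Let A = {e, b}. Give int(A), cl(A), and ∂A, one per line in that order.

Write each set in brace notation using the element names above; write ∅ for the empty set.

int(A) = {e}
cl(A)  = {a, e, b}
∂A     = {a, b}

opens ⊆ A: ∅, {e}; union → int = {e}
complement {d, f, a}; its interior {d, f}; cl(A) = X∖{d, f} = {a, e, b}
boundary = {a, e, b} ∖ {e} = {a, b}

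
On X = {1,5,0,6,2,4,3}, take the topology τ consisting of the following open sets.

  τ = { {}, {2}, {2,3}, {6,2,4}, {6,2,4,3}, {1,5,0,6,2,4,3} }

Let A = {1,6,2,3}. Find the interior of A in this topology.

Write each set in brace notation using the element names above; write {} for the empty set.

{2,3}

interior: largest open inside A is {2,3} (from {}, {2}, {2,3})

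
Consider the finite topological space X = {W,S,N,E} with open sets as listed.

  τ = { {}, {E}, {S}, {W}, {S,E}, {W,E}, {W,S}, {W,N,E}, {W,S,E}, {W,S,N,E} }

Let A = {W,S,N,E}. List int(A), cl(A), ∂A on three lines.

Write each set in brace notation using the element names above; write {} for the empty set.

int(A) = {W,S,N,E}
cl(A)  = {W,S,N,E}
∂A     = {}

interior: largest open inside A is {W,S,N,E} (from {}, {S}, {E}, {W}, {S,E}, {W,S}, {W,E}, {W,S,E}, {W,N,E}, {W,S,N,E})
cl via duality: int({}) = {}, so X∖{} = {W,S,N,E}
cl∖int = {}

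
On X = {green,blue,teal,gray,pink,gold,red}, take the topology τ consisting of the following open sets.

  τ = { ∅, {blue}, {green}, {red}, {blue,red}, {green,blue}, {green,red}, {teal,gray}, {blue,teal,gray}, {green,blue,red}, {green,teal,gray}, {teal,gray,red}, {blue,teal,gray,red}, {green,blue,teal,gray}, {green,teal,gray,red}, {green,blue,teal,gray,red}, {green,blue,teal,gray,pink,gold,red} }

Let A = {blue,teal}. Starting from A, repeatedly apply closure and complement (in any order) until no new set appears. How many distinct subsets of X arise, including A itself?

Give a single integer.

X∖A={green,gray,pink,gold,red}, int(X∖A)={green,red}, hence cl(A)={blue,teal,gray,pink,gold}
Orbit (k=closure, c=complement):
  1. A     = {blue,teal}
  2. kA    = {blue,teal,gray,pink,gold}
  3. cA    = {green,gray,pink,gold,red}
  4. ckA   = {green,red}
  5. kcA   = {green,teal,gray,pink,gold,red}
  6. kckA  = {green,pink,gold,red}
  7. ckcA  = {blue}
  8. ckckA = {blue,teal,gray}
  9. kckcA = {blue,pink,gold}
  10. ckckcA = {green,teal,gray,red}
(closed under both — stop)

10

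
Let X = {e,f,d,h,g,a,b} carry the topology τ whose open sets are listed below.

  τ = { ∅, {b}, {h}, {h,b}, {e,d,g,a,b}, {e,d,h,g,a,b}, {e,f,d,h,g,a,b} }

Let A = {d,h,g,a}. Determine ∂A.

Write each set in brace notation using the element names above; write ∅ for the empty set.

opens ⊆ A: ∅, {h}; union → int = {h}
complement {e,f,b}; its interior {b}; cl(A) = X∖{b} = {e,f,d,h,g,a}
boundary = {e,f,d,h,g,a} ∖ {h} = {e,f,d,g,a}

{e,f,d,g,a}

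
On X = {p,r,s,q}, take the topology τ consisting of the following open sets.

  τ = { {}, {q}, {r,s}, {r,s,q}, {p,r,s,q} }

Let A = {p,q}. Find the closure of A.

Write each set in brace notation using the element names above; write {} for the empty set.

X∖A={r,s}, int(X∖A)={r,s}, hence cl(A)={p,q}

{p,q}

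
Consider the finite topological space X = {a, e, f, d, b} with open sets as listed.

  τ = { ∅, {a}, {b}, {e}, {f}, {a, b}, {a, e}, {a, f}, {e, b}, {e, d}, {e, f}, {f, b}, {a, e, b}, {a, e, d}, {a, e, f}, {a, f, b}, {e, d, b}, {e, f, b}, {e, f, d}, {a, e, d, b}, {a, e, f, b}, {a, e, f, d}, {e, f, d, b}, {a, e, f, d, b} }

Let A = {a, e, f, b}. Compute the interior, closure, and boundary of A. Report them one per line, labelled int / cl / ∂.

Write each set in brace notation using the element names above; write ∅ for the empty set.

interior: largest open inside A is {a, e, f, b} (from ∅, {f}, {b}, {a}, {e}, {a, f}, {f, b}, {a, b}, {a, e}, {e, f}, {e, b}, {a, f, b}, {a, e, f}, {e, f, b}, {a, e, b}, {a, e, f, b})
cl via duality: int({d}) = ∅, so X∖∅ = {a, e, f, d, b}
cl∖int = {d}

int(A) = {a, e, f, b}
cl(A)  = {a, e, f, d, b}
∂A     = {d}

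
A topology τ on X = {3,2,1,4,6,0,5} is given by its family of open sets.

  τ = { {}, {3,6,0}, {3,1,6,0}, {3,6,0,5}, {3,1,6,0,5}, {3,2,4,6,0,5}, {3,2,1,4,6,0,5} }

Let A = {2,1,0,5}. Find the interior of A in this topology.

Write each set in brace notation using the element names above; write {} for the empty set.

open subsets of A: {}; so int(A) = {}

{}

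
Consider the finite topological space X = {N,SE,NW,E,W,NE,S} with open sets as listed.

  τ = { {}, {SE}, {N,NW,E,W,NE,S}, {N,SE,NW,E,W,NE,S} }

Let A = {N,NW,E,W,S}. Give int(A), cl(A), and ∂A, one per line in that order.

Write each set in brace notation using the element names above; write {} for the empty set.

int(A) = {}
cl(A)  = {N,NW,E,W,NE,S}
∂A     = {N,NW,E,W,NE,S}

opens ⊆ A: {}; union → int = {}
complement {SE,NE}; its interior {SE}; cl(A) = X∖{SE} = {N,NW,E,W,NE,S}
boundary = {N,NW,E,W,NE,S} ∖ {} = {N,NW,E,W,NE,S}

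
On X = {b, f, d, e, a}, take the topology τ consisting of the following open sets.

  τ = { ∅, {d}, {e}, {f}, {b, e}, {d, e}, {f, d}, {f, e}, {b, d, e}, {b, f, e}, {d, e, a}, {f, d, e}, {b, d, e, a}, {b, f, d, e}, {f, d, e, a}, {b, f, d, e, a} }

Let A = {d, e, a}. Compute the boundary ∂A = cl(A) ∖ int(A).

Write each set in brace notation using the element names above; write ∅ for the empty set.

interior: largest open inside A is {d, e, a} (from ∅, {e}, {d}, {d, e}, {d, e, a})
cl via duality: int({b, f}) = {f}, so X∖{f} = {b, d, e, a}
cl∖int = {b}

{b}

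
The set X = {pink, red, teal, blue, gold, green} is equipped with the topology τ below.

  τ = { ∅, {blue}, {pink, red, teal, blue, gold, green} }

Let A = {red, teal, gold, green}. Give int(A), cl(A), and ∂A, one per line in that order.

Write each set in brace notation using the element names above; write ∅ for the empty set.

int(A) = ∅
cl(A)  = {pink, red, teal, gold, green}
∂A     = {pink, red, teal, gold, green}

interior: largest open inside A is ∅ (from ∅)
cl via duality: int({pink, blue}) = {blue}, so X∖{blue} = {pink, red, teal, gold, green}
cl∖int = {pink, red, teal, gold, green}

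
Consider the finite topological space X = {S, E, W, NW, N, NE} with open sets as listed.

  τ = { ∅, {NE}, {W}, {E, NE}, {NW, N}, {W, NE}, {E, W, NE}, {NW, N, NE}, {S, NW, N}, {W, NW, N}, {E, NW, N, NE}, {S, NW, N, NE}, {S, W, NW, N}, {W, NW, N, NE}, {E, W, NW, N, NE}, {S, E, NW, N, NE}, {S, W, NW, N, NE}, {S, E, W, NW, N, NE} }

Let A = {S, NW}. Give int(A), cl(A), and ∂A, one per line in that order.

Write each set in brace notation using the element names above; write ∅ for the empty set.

int(A) = ∅
cl(A)  = {S, NW, N}
∂A     = {S, NW, N}

opens ⊆ A: ∅; union → int = ∅
complement {E, W, N, NE}; its interior {E, W, NE}; cl(A) = X∖{E, W, NE} = {S, NW, N}
boundary = {S, NW, N} ∖ ∅ = {S, NW, N}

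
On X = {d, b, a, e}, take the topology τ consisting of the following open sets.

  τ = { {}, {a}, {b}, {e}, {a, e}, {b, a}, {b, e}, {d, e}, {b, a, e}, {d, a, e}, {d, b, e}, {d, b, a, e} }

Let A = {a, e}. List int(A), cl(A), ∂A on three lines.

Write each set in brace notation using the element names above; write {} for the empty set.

U open, U⊆A: {}, {e}, {a}, {a, e}. int(A) = ⋃ = {a, e}
X∖A={d, b}, int(X∖A)={b}, hence cl(A)={d, a, e}
∂A: remove int from cl → {d}

int(A) = {a, e}
cl(A)  = {d, a, e}
∂A     = {d}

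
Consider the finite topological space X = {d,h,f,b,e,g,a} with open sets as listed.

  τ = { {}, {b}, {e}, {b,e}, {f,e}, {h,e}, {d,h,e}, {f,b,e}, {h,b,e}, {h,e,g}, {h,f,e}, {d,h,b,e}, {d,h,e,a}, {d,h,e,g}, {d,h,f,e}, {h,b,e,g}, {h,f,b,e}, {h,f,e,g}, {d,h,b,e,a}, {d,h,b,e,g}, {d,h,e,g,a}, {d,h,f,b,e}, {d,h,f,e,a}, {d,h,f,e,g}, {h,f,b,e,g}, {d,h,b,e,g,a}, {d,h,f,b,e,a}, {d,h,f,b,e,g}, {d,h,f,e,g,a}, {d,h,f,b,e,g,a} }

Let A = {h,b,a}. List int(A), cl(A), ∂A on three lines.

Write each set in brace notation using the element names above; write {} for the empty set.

int(A) = {b}
cl(A)  = {d,h,b,g,a}
∂A     = {d,h,g,a}

U open, U⊆A: {}, {b}. int(A) = ⋃ = {b}
X∖A={d,f,e,g}, int(X∖A)={f,e}, hence cl(A)={d,h,b,g,a}
∂A: remove int from cl → {d,h,g,a}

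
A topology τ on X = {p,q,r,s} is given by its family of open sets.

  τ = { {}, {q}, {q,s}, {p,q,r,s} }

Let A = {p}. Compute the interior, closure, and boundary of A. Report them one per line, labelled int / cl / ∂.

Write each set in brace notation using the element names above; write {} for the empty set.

interior: largest open inside A is {} (from {})
cl via duality: int({q,r,s}) = {q,s}, so X∖{q,s} = {p,r}
cl∖int = {p,r}

int(A) = {}
cl(A)  = {p,r}
∂A     = {p,r}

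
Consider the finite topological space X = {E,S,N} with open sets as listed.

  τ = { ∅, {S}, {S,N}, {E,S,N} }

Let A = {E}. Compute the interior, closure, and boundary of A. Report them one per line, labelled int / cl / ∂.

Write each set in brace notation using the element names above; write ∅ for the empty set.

int(A) = ∅
cl(A)  = {E}
∂A     = {E}

opens ⊆ A: ∅; union → int = ∅
complement {S,N}; its interior {S,N}; cl(A) = X∖{S,N} = {E}
boundary = {E} ∖ ∅ = {E}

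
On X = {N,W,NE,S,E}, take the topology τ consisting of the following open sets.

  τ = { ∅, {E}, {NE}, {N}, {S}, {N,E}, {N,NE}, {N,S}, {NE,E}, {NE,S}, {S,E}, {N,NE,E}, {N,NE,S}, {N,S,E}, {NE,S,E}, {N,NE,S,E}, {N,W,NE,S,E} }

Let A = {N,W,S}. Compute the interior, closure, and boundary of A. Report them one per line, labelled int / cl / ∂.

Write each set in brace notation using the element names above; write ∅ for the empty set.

int(A) = {N,S}
cl(A)  = {N,W,S}
∂A     = {W}

U open, U⊆A: ∅, {N}, {S}, {N,S}. int(A) = ⋃ = {N,S}
X∖A={NE,E}, int(X∖A)={NE,E}, hence cl(A)={N,W,S}
∂A: remove int from cl → {W}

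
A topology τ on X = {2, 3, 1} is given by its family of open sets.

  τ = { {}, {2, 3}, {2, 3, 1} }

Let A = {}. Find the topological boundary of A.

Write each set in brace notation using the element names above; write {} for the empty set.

{}

open subsets of A: {}; so int(A) = {}
closure: X∖int(X∖A) = X∖{2, 3, 1} = {}
∂A = {} minus {} = {}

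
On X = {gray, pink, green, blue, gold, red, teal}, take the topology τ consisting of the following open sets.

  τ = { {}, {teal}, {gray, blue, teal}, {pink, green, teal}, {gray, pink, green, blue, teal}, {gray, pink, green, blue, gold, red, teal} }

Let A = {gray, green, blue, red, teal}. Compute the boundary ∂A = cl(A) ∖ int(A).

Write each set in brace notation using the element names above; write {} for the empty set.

{pink, green, gold, red}

open subsets of A: {}, {teal}, {gray, blue, teal}; so int(A) = {gray, blue, teal}
closure: X∖int(X∖A) = X∖{} = {gray, pink, green, blue, gold, red, teal}
∂A = {gray, pink, green, blue, gold, red, teal} minus {gray, blue, teal} = {pink, green, gold, red}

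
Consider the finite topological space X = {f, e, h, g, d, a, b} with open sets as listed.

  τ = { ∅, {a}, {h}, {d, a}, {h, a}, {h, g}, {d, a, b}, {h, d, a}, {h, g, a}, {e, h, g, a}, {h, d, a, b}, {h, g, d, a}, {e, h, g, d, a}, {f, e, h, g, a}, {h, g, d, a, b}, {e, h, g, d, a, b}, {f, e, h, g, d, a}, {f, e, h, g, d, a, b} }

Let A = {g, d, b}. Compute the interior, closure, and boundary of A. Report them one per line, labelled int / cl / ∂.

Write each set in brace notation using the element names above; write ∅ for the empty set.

U open, U⊆A: ∅. int(A) = ⋃ = ∅
X∖A={f, e, h, a}, int(X∖A)={h, a}, hence cl(A)={f, e, g, d, b}
∂A: remove int from cl → {f, e, g, d, b}

int(A) = ∅
cl(A)  = {f, e, g, d, b}
∂A     = {f, e, g, d, b}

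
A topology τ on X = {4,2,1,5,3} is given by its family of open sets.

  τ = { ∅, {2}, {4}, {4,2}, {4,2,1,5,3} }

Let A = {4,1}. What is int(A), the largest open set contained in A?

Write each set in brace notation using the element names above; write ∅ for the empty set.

{4}

open subsets of A: ∅, {4}; so int(A) = {4}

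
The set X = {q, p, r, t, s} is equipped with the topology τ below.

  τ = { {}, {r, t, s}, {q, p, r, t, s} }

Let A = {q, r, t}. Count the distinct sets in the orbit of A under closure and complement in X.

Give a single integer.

4

X∖A={p, s}, int(X∖A)={}, hence cl(A)={q, p, r, t, s}
Orbit (k=closure, c=complement):
  1. A     = {q, r, t}
  2. kA    = {q, p, r, t, s}
  3. cA    = {p, s}
  4. ckA   = {}
(closed under both — stop)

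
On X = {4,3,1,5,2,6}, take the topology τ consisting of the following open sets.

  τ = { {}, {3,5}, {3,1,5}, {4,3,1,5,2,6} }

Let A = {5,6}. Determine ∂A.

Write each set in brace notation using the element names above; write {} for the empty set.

interior: largest open inside A is {} (from {})
cl via duality: int({4,3,1,2}) = {}, so X∖{} = {4,3,1,5,2,6}
cl∖int = {4,3,1,5,2,6}

{4,3,1,5,2,6}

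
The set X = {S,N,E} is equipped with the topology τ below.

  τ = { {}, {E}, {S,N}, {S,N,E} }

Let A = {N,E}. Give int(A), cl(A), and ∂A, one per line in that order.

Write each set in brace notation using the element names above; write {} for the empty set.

int(A) = {E}
cl(A)  = {S,N,E}
∂A     = {S,N}

open subsets of A: {}, {E}; so int(A) = {E}
closure: X∖int(X∖A) = X∖{} = {S,N,E}
∂A = {S,N,E} minus {E} = {S,N}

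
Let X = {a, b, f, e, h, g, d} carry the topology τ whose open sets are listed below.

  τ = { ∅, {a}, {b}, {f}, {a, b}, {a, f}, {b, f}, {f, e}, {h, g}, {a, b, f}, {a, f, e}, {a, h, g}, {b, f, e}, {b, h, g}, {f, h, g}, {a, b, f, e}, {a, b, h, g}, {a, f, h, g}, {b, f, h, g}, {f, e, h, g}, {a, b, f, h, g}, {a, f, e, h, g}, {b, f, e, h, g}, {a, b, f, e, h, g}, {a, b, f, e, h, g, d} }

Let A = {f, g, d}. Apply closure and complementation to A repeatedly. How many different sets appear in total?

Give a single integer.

12

cl via duality: int({a, b, e, h}) = {a, b}, so X∖{a, b} = {f, e, h, g, d}
Write k for closure, c for complement:
  1. A     = {f, g, d}
  2. kA    = {f, e, h, g, d}
  3. cA    = {a, b, e, h}
  4. ckA   = {a, b}
  5. kcA   = {a, b, e, h, g, d}
  6. kckA  = {a, b, d}
  7. ckcA  = {f}
  8. ckckA = {f, e, h, g}
  9. kckcA = {f, e, d}
  10. ckckcA = {a, b, h, g}
  11. kckckcA = {a, b, h, g, d}
  12. ckckckcA = {f, e}
applying k or c yields no new set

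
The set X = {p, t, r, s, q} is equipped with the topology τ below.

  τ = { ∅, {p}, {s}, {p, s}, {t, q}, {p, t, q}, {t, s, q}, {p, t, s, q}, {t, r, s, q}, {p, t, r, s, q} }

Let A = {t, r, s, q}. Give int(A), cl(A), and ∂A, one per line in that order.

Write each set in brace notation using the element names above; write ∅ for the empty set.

interior: largest open inside A is {t, r, s, q} (from ∅, {s}, {t, q}, {t, s, q}, {t, r, s, q})
cl via duality: int({p}) = {p}, so X∖{p} = {t, r, s, q}
cl∖int = ∅

int(A) = {t, r, s, q}
cl(A)  = {t, r, s, q}
∂A     = ∅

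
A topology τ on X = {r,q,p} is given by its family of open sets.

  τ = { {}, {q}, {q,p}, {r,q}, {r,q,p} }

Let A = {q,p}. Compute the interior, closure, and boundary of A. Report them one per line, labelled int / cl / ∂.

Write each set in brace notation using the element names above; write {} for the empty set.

int(A) = {q,p}
cl(A)  = {r,q,p}
∂A     = {r}

interior: largest open inside A is {q,p} (from {}, {q}, {q,p})
cl via duality: int({r}) = {}, so X∖{} = {r,q,p}
cl∖int = {r}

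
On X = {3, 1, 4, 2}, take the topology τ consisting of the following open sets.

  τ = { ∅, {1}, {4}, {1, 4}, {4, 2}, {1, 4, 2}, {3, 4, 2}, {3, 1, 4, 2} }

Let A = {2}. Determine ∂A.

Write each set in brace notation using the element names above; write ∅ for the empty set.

U open, U⊆A: ∅. int(A) = ⋃ = ∅
X∖A={3, 1, 4}, int(X∖A)={1, 4}, hence cl(A)={3, 2}
∂A: remove int from cl → {3, 2}

{3, 2}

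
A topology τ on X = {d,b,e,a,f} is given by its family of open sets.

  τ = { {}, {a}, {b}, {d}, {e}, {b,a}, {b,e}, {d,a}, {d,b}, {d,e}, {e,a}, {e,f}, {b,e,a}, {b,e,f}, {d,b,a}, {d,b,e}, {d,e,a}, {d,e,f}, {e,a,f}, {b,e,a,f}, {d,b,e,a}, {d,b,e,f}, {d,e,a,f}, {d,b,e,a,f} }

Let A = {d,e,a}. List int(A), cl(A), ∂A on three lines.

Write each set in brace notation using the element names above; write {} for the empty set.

int(A) = {d,e,a}
cl(A)  = {d,e,a,f}
∂A     = {f}

open subsets of A: {}, {a}, {e}, {d}, {d,e}, {e,a}, {d,a}, {d,e,a}; so int(A) = {d,e,a}
closure: X∖int(X∖A) = X∖{b} = {d,e,a,f}
∂A = {d,e,a,f} minus {d,e,a} = {f}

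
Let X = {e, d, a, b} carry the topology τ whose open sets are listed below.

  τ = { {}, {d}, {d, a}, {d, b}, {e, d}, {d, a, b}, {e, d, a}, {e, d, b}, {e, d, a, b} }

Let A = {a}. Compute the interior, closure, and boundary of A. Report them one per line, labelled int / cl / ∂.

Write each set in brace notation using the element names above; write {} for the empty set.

U open, U⊆A: {}. int(A) = ⋃ = {}
X∖A={e, d, b}, int(X∖A)={e, d, b}, hence cl(A)={a}
∂A: remove int from cl → {a}

int(A) = {}
cl(A)  = {a}
∂A     = {a}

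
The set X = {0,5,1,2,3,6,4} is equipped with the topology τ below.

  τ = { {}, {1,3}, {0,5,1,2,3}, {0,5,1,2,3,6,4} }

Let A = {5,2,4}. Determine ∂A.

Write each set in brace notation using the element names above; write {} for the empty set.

open subsets of A: {}; so int(A) = {}
closure: X∖int(X∖A) = X∖{1,3} = {0,5,2,6,4}
∂A = {0,5,2,6,4} minus {} = {0,5,2,6,4}

{0,5,2,6,4}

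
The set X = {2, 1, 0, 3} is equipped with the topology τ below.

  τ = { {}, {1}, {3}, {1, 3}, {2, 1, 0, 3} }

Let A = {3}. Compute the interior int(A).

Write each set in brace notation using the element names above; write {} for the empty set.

open subsets of A: {}, {3}; so int(A) = {3}

{3}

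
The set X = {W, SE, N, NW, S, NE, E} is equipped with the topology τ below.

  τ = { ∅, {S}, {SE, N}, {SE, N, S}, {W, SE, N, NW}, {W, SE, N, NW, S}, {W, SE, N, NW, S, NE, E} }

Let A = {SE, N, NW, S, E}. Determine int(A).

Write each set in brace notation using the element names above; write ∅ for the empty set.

interior: largest open inside A is {SE, N, S} (from ∅, {S}, {SE, N}, {SE, N, S})

{SE, N, S}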